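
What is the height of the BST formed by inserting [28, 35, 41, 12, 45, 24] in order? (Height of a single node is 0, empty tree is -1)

Insertion order: [28, 35, 41, 12, 45, 24]
Tree (level-order array): [28, 12, 35, None, 24, None, 41, None, None, None, 45]
Compute height bottom-up (empty subtree = -1):
  height(24) = 1 + max(-1, -1) = 0
  height(12) = 1 + max(-1, 0) = 1
  height(45) = 1 + max(-1, -1) = 0
  height(41) = 1 + max(-1, 0) = 1
  height(35) = 1 + max(-1, 1) = 2
  height(28) = 1 + max(1, 2) = 3
Height = 3


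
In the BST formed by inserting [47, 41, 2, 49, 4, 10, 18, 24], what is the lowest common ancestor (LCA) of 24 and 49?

Tree insertion order: [47, 41, 2, 49, 4, 10, 18, 24]
Tree (level-order array): [47, 41, 49, 2, None, None, None, None, 4, None, 10, None, 18, None, 24]
In a BST, the LCA of p=24, q=49 is the first node v on the
root-to-leaf path with p <= v <= q (go left if both < v, right if both > v).
Walk from root:
  at 47: 24 <= 47 <= 49, this is the LCA
LCA = 47


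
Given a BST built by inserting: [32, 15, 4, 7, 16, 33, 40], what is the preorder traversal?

Tree insertion order: [32, 15, 4, 7, 16, 33, 40]
Tree (level-order array): [32, 15, 33, 4, 16, None, 40, None, 7]
Preorder traversal: [32, 15, 4, 7, 16, 33, 40]


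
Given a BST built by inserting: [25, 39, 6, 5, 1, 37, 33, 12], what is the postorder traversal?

Tree insertion order: [25, 39, 6, 5, 1, 37, 33, 12]
Tree (level-order array): [25, 6, 39, 5, 12, 37, None, 1, None, None, None, 33]
Postorder traversal: [1, 5, 12, 6, 33, 37, 39, 25]


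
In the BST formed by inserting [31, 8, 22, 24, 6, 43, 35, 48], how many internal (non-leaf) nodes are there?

Tree built from: [31, 8, 22, 24, 6, 43, 35, 48]
Tree (level-order array): [31, 8, 43, 6, 22, 35, 48, None, None, None, 24]
Rule: An internal node has at least one child.
Per-node child counts:
  node 31: 2 child(ren)
  node 8: 2 child(ren)
  node 6: 0 child(ren)
  node 22: 1 child(ren)
  node 24: 0 child(ren)
  node 43: 2 child(ren)
  node 35: 0 child(ren)
  node 48: 0 child(ren)
Matching nodes: [31, 8, 22, 43]
Count of internal (non-leaf) nodes: 4


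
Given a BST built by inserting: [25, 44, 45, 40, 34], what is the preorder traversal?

Tree insertion order: [25, 44, 45, 40, 34]
Tree (level-order array): [25, None, 44, 40, 45, 34]
Preorder traversal: [25, 44, 40, 34, 45]


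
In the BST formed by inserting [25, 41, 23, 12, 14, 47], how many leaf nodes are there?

Tree built from: [25, 41, 23, 12, 14, 47]
Tree (level-order array): [25, 23, 41, 12, None, None, 47, None, 14]
Rule: A leaf has 0 children.
Per-node child counts:
  node 25: 2 child(ren)
  node 23: 1 child(ren)
  node 12: 1 child(ren)
  node 14: 0 child(ren)
  node 41: 1 child(ren)
  node 47: 0 child(ren)
Matching nodes: [14, 47]
Count of leaf nodes: 2


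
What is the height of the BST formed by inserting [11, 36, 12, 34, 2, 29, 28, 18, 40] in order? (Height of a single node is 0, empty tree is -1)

Insertion order: [11, 36, 12, 34, 2, 29, 28, 18, 40]
Tree (level-order array): [11, 2, 36, None, None, 12, 40, None, 34, None, None, 29, None, 28, None, 18]
Compute height bottom-up (empty subtree = -1):
  height(2) = 1 + max(-1, -1) = 0
  height(18) = 1 + max(-1, -1) = 0
  height(28) = 1 + max(0, -1) = 1
  height(29) = 1 + max(1, -1) = 2
  height(34) = 1 + max(2, -1) = 3
  height(12) = 1 + max(-1, 3) = 4
  height(40) = 1 + max(-1, -1) = 0
  height(36) = 1 + max(4, 0) = 5
  height(11) = 1 + max(0, 5) = 6
Height = 6


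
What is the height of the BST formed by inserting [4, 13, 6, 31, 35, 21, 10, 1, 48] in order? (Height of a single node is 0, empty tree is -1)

Insertion order: [4, 13, 6, 31, 35, 21, 10, 1, 48]
Tree (level-order array): [4, 1, 13, None, None, 6, 31, None, 10, 21, 35, None, None, None, None, None, 48]
Compute height bottom-up (empty subtree = -1):
  height(1) = 1 + max(-1, -1) = 0
  height(10) = 1 + max(-1, -1) = 0
  height(6) = 1 + max(-1, 0) = 1
  height(21) = 1 + max(-1, -1) = 0
  height(48) = 1 + max(-1, -1) = 0
  height(35) = 1 + max(-1, 0) = 1
  height(31) = 1 + max(0, 1) = 2
  height(13) = 1 + max(1, 2) = 3
  height(4) = 1 + max(0, 3) = 4
Height = 4


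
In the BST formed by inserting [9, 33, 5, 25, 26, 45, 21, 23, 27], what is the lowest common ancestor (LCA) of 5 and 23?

Tree insertion order: [9, 33, 5, 25, 26, 45, 21, 23, 27]
Tree (level-order array): [9, 5, 33, None, None, 25, 45, 21, 26, None, None, None, 23, None, 27]
In a BST, the LCA of p=5, q=23 is the first node v on the
root-to-leaf path with p <= v <= q (go left if both < v, right if both > v).
Walk from root:
  at 9: 5 <= 9 <= 23, this is the LCA
LCA = 9


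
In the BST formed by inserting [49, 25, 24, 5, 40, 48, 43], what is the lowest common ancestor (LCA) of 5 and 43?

Tree insertion order: [49, 25, 24, 5, 40, 48, 43]
Tree (level-order array): [49, 25, None, 24, 40, 5, None, None, 48, None, None, 43]
In a BST, the LCA of p=5, q=43 is the first node v on the
root-to-leaf path with p <= v <= q (go left if both < v, right if both > v).
Walk from root:
  at 49: both 5 and 43 < 49, go left
  at 25: 5 <= 25 <= 43, this is the LCA
LCA = 25


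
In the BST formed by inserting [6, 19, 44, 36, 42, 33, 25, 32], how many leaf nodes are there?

Tree built from: [6, 19, 44, 36, 42, 33, 25, 32]
Tree (level-order array): [6, None, 19, None, 44, 36, None, 33, 42, 25, None, None, None, None, 32]
Rule: A leaf has 0 children.
Per-node child counts:
  node 6: 1 child(ren)
  node 19: 1 child(ren)
  node 44: 1 child(ren)
  node 36: 2 child(ren)
  node 33: 1 child(ren)
  node 25: 1 child(ren)
  node 32: 0 child(ren)
  node 42: 0 child(ren)
Matching nodes: [32, 42]
Count of leaf nodes: 2


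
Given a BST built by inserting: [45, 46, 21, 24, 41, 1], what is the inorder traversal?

Tree insertion order: [45, 46, 21, 24, 41, 1]
Tree (level-order array): [45, 21, 46, 1, 24, None, None, None, None, None, 41]
Inorder traversal: [1, 21, 24, 41, 45, 46]


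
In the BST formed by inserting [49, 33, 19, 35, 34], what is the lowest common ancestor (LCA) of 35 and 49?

Tree insertion order: [49, 33, 19, 35, 34]
Tree (level-order array): [49, 33, None, 19, 35, None, None, 34]
In a BST, the LCA of p=35, q=49 is the first node v on the
root-to-leaf path with p <= v <= q (go left if both < v, right if both > v).
Walk from root:
  at 49: 35 <= 49 <= 49, this is the LCA
LCA = 49


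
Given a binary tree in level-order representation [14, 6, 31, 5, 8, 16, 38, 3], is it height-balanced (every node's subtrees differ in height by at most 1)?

Tree (level-order array): [14, 6, 31, 5, 8, 16, 38, 3]
Definition: a tree is height-balanced if, at every node, |h(left) - h(right)| <= 1 (empty subtree has height -1).
Bottom-up per-node check:
  node 3: h_left=-1, h_right=-1, diff=0 [OK], height=0
  node 5: h_left=0, h_right=-1, diff=1 [OK], height=1
  node 8: h_left=-1, h_right=-1, diff=0 [OK], height=0
  node 6: h_left=1, h_right=0, diff=1 [OK], height=2
  node 16: h_left=-1, h_right=-1, diff=0 [OK], height=0
  node 38: h_left=-1, h_right=-1, diff=0 [OK], height=0
  node 31: h_left=0, h_right=0, diff=0 [OK], height=1
  node 14: h_left=2, h_right=1, diff=1 [OK], height=3
All nodes satisfy the balance condition.
Result: Balanced


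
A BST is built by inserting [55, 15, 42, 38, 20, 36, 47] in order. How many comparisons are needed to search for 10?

Search path for 10: 55 -> 15
Found: False
Comparisons: 2


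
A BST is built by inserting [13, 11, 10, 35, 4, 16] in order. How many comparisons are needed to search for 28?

Search path for 28: 13 -> 35 -> 16
Found: False
Comparisons: 3


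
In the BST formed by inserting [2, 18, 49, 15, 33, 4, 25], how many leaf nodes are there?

Tree built from: [2, 18, 49, 15, 33, 4, 25]
Tree (level-order array): [2, None, 18, 15, 49, 4, None, 33, None, None, None, 25]
Rule: A leaf has 0 children.
Per-node child counts:
  node 2: 1 child(ren)
  node 18: 2 child(ren)
  node 15: 1 child(ren)
  node 4: 0 child(ren)
  node 49: 1 child(ren)
  node 33: 1 child(ren)
  node 25: 0 child(ren)
Matching nodes: [4, 25]
Count of leaf nodes: 2


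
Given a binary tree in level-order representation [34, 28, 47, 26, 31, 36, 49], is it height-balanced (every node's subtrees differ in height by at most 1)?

Tree (level-order array): [34, 28, 47, 26, 31, 36, 49]
Definition: a tree is height-balanced if, at every node, |h(left) - h(right)| <= 1 (empty subtree has height -1).
Bottom-up per-node check:
  node 26: h_left=-1, h_right=-1, diff=0 [OK], height=0
  node 31: h_left=-1, h_right=-1, diff=0 [OK], height=0
  node 28: h_left=0, h_right=0, diff=0 [OK], height=1
  node 36: h_left=-1, h_right=-1, diff=0 [OK], height=0
  node 49: h_left=-1, h_right=-1, diff=0 [OK], height=0
  node 47: h_left=0, h_right=0, diff=0 [OK], height=1
  node 34: h_left=1, h_right=1, diff=0 [OK], height=2
All nodes satisfy the balance condition.
Result: Balanced


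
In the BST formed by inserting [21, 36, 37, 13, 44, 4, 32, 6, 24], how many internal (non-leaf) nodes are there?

Tree built from: [21, 36, 37, 13, 44, 4, 32, 6, 24]
Tree (level-order array): [21, 13, 36, 4, None, 32, 37, None, 6, 24, None, None, 44]
Rule: An internal node has at least one child.
Per-node child counts:
  node 21: 2 child(ren)
  node 13: 1 child(ren)
  node 4: 1 child(ren)
  node 6: 0 child(ren)
  node 36: 2 child(ren)
  node 32: 1 child(ren)
  node 24: 0 child(ren)
  node 37: 1 child(ren)
  node 44: 0 child(ren)
Matching nodes: [21, 13, 4, 36, 32, 37]
Count of internal (non-leaf) nodes: 6


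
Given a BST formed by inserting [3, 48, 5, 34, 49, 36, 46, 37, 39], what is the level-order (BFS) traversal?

Tree insertion order: [3, 48, 5, 34, 49, 36, 46, 37, 39]
Tree (level-order array): [3, None, 48, 5, 49, None, 34, None, None, None, 36, None, 46, 37, None, None, 39]
BFS from the root, enqueuing left then right child of each popped node:
  queue [3] -> pop 3, enqueue [48], visited so far: [3]
  queue [48] -> pop 48, enqueue [5, 49], visited so far: [3, 48]
  queue [5, 49] -> pop 5, enqueue [34], visited so far: [3, 48, 5]
  queue [49, 34] -> pop 49, enqueue [none], visited so far: [3, 48, 5, 49]
  queue [34] -> pop 34, enqueue [36], visited so far: [3, 48, 5, 49, 34]
  queue [36] -> pop 36, enqueue [46], visited so far: [3, 48, 5, 49, 34, 36]
  queue [46] -> pop 46, enqueue [37], visited so far: [3, 48, 5, 49, 34, 36, 46]
  queue [37] -> pop 37, enqueue [39], visited so far: [3, 48, 5, 49, 34, 36, 46, 37]
  queue [39] -> pop 39, enqueue [none], visited so far: [3, 48, 5, 49, 34, 36, 46, 37, 39]
Result: [3, 48, 5, 49, 34, 36, 46, 37, 39]


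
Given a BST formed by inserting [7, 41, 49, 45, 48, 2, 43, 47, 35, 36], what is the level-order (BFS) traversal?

Tree insertion order: [7, 41, 49, 45, 48, 2, 43, 47, 35, 36]
Tree (level-order array): [7, 2, 41, None, None, 35, 49, None, 36, 45, None, None, None, 43, 48, None, None, 47]
BFS from the root, enqueuing left then right child of each popped node:
  queue [7] -> pop 7, enqueue [2, 41], visited so far: [7]
  queue [2, 41] -> pop 2, enqueue [none], visited so far: [7, 2]
  queue [41] -> pop 41, enqueue [35, 49], visited so far: [7, 2, 41]
  queue [35, 49] -> pop 35, enqueue [36], visited so far: [7, 2, 41, 35]
  queue [49, 36] -> pop 49, enqueue [45], visited so far: [7, 2, 41, 35, 49]
  queue [36, 45] -> pop 36, enqueue [none], visited so far: [7, 2, 41, 35, 49, 36]
  queue [45] -> pop 45, enqueue [43, 48], visited so far: [7, 2, 41, 35, 49, 36, 45]
  queue [43, 48] -> pop 43, enqueue [none], visited so far: [7, 2, 41, 35, 49, 36, 45, 43]
  queue [48] -> pop 48, enqueue [47], visited so far: [7, 2, 41, 35, 49, 36, 45, 43, 48]
  queue [47] -> pop 47, enqueue [none], visited so far: [7, 2, 41, 35, 49, 36, 45, 43, 48, 47]
Result: [7, 2, 41, 35, 49, 36, 45, 43, 48, 47]


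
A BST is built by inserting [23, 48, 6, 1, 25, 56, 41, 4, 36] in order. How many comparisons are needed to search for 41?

Search path for 41: 23 -> 48 -> 25 -> 41
Found: True
Comparisons: 4


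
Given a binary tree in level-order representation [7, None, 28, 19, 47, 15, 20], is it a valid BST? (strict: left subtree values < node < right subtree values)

Level-order array: [7, None, 28, 19, 47, 15, 20]
Validate using subtree bounds (lo, hi): at each node, require lo < value < hi,
then recurse left with hi=value and right with lo=value.
Preorder trace (stopping at first violation):
  at node 7 with bounds (-inf, +inf): OK
  at node 28 with bounds (7, +inf): OK
  at node 19 with bounds (7, 28): OK
  at node 15 with bounds (7, 19): OK
  at node 20 with bounds (19, 28): OK
  at node 47 with bounds (28, +inf): OK
No violation found at any node.
Result: Valid BST


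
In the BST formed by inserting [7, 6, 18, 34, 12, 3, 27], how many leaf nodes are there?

Tree built from: [7, 6, 18, 34, 12, 3, 27]
Tree (level-order array): [7, 6, 18, 3, None, 12, 34, None, None, None, None, 27]
Rule: A leaf has 0 children.
Per-node child counts:
  node 7: 2 child(ren)
  node 6: 1 child(ren)
  node 3: 0 child(ren)
  node 18: 2 child(ren)
  node 12: 0 child(ren)
  node 34: 1 child(ren)
  node 27: 0 child(ren)
Matching nodes: [3, 12, 27]
Count of leaf nodes: 3


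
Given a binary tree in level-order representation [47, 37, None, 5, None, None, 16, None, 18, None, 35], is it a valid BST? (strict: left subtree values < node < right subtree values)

Level-order array: [47, 37, None, 5, None, None, 16, None, 18, None, 35]
Validate using subtree bounds (lo, hi): at each node, require lo < value < hi,
then recurse left with hi=value and right with lo=value.
Preorder trace (stopping at first violation):
  at node 47 with bounds (-inf, +inf): OK
  at node 37 with bounds (-inf, 47): OK
  at node 5 with bounds (-inf, 37): OK
  at node 16 with bounds (5, 37): OK
  at node 18 with bounds (16, 37): OK
  at node 35 with bounds (18, 37): OK
No violation found at any node.
Result: Valid BST


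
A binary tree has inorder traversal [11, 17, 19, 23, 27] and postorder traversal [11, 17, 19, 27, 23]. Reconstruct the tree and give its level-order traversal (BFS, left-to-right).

Inorder:   [11, 17, 19, 23, 27]
Postorder: [11, 17, 19, 27, 23]
Algorithm: postorder visits root last, so walk postorder right-to-left;
each value is the root of the current inorder slice — split it at that
value, recurse on the right subtree first, then the left.
Recursive splits:
  root=23; inorder splits into left=[11, 17, 19], right=[27]
  root=27; inorder splits into left=[], right=[]
  root=19; inorder splits into left=[11, 17], right=[]
  root=17; inorder splits into left=[11], right=[]
  root=11; inorder splits into left=[], right=[]
Reconstructed level-order: [23, 19, 27, 17, 11]


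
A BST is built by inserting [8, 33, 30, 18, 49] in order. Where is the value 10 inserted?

Starting tree (level order): [8, None, 33, 30, 49, 18]
Insertion path: 8 -> 33 -> 30 -> 18
Result: insert 10 as left child of 18
Final tree (level order): [8, None, 33, 30, 49, 18, None, None, None, 10]


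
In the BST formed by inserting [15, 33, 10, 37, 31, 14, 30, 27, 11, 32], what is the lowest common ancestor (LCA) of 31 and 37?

Tree insertion order: [15, 33, 10, 37, 31, 14, 30, 27, 11, 32]
Tree (level-order array): [15, 10, 33, None, 14, 31, 37, 11, None, 30, 32, None, None, None, None, 27]
In a BST, the LCA of p=31, q=37 is the first node v on the
root-to-leaf path with p <= v <= q (go left if both < v, right if both > v).
Walk from root:
  at 15: both 31 and 37 > 15, go right
  at 33: 31 <= 33 <= 37, this is the LCA
LCA = 33


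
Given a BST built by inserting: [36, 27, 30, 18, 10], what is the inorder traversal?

Tree insertion order: [36, 27, 30, 18, 10]
Tree (level-order array): [36, 27, None, 18, 30, 10]
Inorder traversal: [10, 18, 27, 30, 36]


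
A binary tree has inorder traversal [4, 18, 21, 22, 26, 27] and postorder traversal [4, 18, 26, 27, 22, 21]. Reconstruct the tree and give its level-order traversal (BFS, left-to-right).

Inorder:   [4, 18, 21, 22, 26, 27]
Postorder: [4, 18, 26, 27, 22, 21]
Algorithm: postorder visits root last, so walk postorder right-to-left;
each value is the root of the current inorder slice — split it at that
value, recurse on the right subtree first, then the left.
Recursive splits:
  root=21; inorder splits into left=[4, 18], right=[22, 26, 27]
  root=22; inorder splits into left=[], right=[26, 27]
  root=27; inorder splits into left=[26], right=[]
  root=26; inorder splits into left=[], right=[]
  root=18; inorder splits into left=[4], right=[]
  root=4; inorder splits into left=[], right=[]
Reconstructed level-order: [21, 18, 22, 4, 27, 26]


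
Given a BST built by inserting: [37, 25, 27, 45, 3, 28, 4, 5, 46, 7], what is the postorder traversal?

Tree insertion order: [37, 25, 27, 45, 3, 28, 4, 5, 46, 7]
Tree (level-order array): [37, 25, 45, 3, 27, None, 46, None, 4, None, 28, None, None, None, 5, None, None, None, 7]
Postorder traversal: [7, 5, 4, 3, 28, 27, 25, 46, 45, 37]


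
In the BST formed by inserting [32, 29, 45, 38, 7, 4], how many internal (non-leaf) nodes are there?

Tree built from: [32, 29, 45, 38, 7, 4]
Tree (level-order array): [32, 29, 45, 7, None, 38, None, 4]
Rule: An internal node has at least one child.
Per-node child counts:
  node 32: 2 child(ren)
  node 29: 1 child(ren)
  node 7: 1 child(ren)
  node 4: 0 child(ren)
  node 45: 1 child(ren)
  node 38: 0 child(ren)
Matching nodes: [32, 29, 7, 45]
Count of internal (non-leaf) nodes: 4


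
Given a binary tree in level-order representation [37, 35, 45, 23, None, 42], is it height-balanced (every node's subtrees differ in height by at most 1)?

Tree (level-order array): [37, 35, 45, 23, None, 42]
Definition: a tree is height-balanced if, at every node, |h(left) - h(right)| <= 1 (empty subtree has height -1).
Bottom-up per-node check:
  node 23: h_left=-1, h_right=-1, diff=0 [OK], height=0
  node 35: h_left=0, h_right=-1, diff=1 [OK], height=1
  node 42: h_left=-1, h_right=-1, diff=0 [OK], height=0
  node 45: h_left=0, h_right=-1, diff=1 [OK], height=1
  node 37: h_left=1, h_right=1, diff=0 [OK], height=2
All nodes satisfy the balance condition.
Result: Balanced


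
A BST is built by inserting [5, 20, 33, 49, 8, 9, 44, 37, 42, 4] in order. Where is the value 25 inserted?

Starting tree (level order): [5, 4, 20, None, None, 8, 33, None, 9, None, 49, None, None, 44, None, 37, None, None, 42]
Insertion path: 5 -> 20 -> 33
Result: insert 25 as left child of 33
Final tree (level order): [5, 4, 20, None, None, 8, 33, None, 9, 25, 49, None, None, None, None, 44, None, 37, None, None, 42]


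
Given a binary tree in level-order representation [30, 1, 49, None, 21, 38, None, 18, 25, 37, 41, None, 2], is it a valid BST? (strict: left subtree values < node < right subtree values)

Level-order array: [30, 1, 49, None, 21, 38, None, 18, 25, 37, 41, None, 2]
Validate using subtree bounds (lo, hi): at each node, require lo < value < hi,
then recurse left with hi=value and right with lo=value.
Preorder trace (stopping at first violation):
  at node 30 with bounds (-inf, +inf): OK
  at node 1 with bounds (-inf, 30): OK
  at node 21 with bounds (1, 30): OK
  at node 18 with bounds (1, 21): OK
  at node 2 with bounds (18, 21): VIOLATION
Node 2 violates its bound: not (18 < 2 < 21).
Result: Not a valid BST


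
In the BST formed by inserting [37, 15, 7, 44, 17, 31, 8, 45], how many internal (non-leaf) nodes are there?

Tree built from: [37, 15, 7, 44, 17, 31, 8, 45]
Tree (level-order array): [37, 15, 44, 7, 17, None, 45, None, 8, None, 31]
Rule: An internal node has at least one child.
Per-node child counts:
  node 37: 2 child(ren)
  node 15: 2 child(ren)
  node 7: 1 child(ren)
  node 8: 0 child(ren)
  node 17: 1 child(ren)
  node 31: 0 child(ren)
  node 44: 1 child(ren)
  node 45: 0 child(ren)
Matching nodes: [37, 15, 7, 17, 44]
Count of internal (non-leaf) nodes: 5


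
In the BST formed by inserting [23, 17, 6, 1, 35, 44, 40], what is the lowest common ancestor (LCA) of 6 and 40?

Tree insertion order: [23, 17, 6, 1, 35, 44, 40]
Tree (level-order array): [23, 17, 35, 6, None, None, 44, 1, None, 40]
In a BST, the LCA of p=6, q=40 is the first node v on the
root-to-leaf path with p <= v <= q (go left if both < v, right if both > v).
Walk from root:
  at 23: 6 <= 23 <= 40, this is the LCA
LCA = 23


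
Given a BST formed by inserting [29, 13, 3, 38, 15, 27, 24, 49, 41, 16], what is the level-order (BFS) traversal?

Tree insertion order: [29, 13, 3, 38, 15, 27, 24, 49, 41, 16]
Tree (level-order array): [29, 13, 38, 3, 15, None, 49, None, None, None, 27, 41, None, 24, None, None, None, 16]
BFS from the root, enqueuing left then right child of each popped node:
  queue [29] -> pop 29, enqueue [13, 38], visited so far: [29]
  queue [13, 38] -> pop 13, enqueue [3, 15], visited so far: [29, 13]
  queue [38, 3, 15] -> pop 38, enqueue [49], visited so far: [29, 13, 38]
  queue [3, 15, 49] -> pop 3, enqueue [none], visited so far: [29, 13, 38, 3]
  queue [15, 49] -> pop 15, enqueue [27], visited so far: [29, 13, 38, 3, 15]
  queue [49, 27] -> pop 49, enqueue [41], visited so far: [29, 13, 38, 3, 15, 49]
  queue [27, 41] -> pop 27, enqueue [24], visited so far: [29, 13, 38, 3, 15, 49, 27]
  queue [41, 24] -> pop 41, enqueue [none], visited so far: [29, 13, 38, 3, 15, 49, 27, 41]
  queue [24] -> pop 24, enqueue [16], visited so far: [29, 13, 38, 3, 15, 49, 27, 41, 24]
  queue [16] -> pop 16, enqueue [none], visited so far: [29, 13, 38, 3, 15, 49, 27, 41, 24, 16]
Result: [29, 13, 38, 3, 15, 49, 27, 41, 24, 16]


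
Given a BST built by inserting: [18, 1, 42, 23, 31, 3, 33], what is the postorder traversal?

Tree insertion order: [18, 1, 42, 23, 31, 3, 33]
Tree (level-order array): [18, 1, 42, None, 3, 23, None, None, None, None, 31, None, 33]
Postorder traversal: [3, 1, 33, 31, 23, 42, 18]


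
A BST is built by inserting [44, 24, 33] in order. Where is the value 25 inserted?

Starting tree (level order): [44, 24, None, None, 33]
Insertion path: 44 -> 24 -> 33
Result: insert 25 as left child of 33
Final tree (level order): [44, 24, None, None, 33, 25]


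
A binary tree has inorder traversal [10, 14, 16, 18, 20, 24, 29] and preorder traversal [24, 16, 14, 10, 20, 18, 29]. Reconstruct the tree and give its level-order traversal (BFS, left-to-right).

Inorder:  [10, 14, 16, 18, 20, 24, 29]
Preorder: [24, 16, 14, 10, 20, 18, 29]
Algorithm: preorder visits root first, so consume preorder in order;
for each root, split the current inorder slice at that value into
left-subtree inorder and right-subtree inorder, then recurse.
Recursive splits:
  root=24; inorder splits into left=[10, 14, 16, 18, 20], right=[29]
  root=16; inorder splits into left=[10, 14], right=[18, 20]
  root=14; inorder splits into left=[10], right=[]
  root=10; inorder splits into left=[], right=[]
  root=20; inorder splits into left=[18], right=[]
  root=18; inorder splits into left=[], right=[]
  root=29; inorder splits into left=[], right=[]
Reconstructed level-order: [24, 16, 29, 14, 20, 10, 18]


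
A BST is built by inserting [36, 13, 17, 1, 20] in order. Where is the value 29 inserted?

Starting tree (level order): [36, 13, None, 1, 17, None, None, None, 20]
Insertion path: 36 -> 13 -> 17 -> 20
Result: insert 29 as right child of 20
Final tree (level order): [36, 13, None, 1, 17, None, None, None, 20, None, 29]


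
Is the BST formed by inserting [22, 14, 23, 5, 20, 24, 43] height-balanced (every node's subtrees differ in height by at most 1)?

Tree (level-order array): [22, 14, 23, 5, 20, None, 24, None, None, None, None, None, 43]
Definition: a tree is height-balanced if, at every node, |h(left) - h(right)| <= 1 (empty subtree has height -1).
Bottom-up per-node check:
  node 5: h_left=-1, h_right=-1, diff=0 [OK], height=0
  node 20: h_left=-1, h_right=-1, diff=0 [OK], height=0
  node 14: h_left=0, h_right=0, diff=0 [OK], height=1
  node 43: h_left=-1, h_right=-1, diff=0 [OK], height=0
  node 24: h_left=-1, h_right=0, diff=1 [OK], height=1
  node 23: h_left=-1, h_right=1, diff=2 [FAIL (|-1-1|=2 > 1)], height=2
  node 22: h_left=1, h_right=2, diff=1 [OK], height=3
Node 23 violates the condition: |-1 - 1| = 2 > 1.
Result: Not balanced


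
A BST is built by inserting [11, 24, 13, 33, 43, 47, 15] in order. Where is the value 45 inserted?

Starting tree (level order): [11, None, 24, 13, 33, None, 15, None, 43, None, None, None, 47]
Insertion path: 11 -> 24 -> 33 -> 43 -> 47
Result: insert 45 as left child of 47
Final tree (level order): [11, None, 24, 13, 33, None, 15, None, 43, None, None, None, 47, 45]


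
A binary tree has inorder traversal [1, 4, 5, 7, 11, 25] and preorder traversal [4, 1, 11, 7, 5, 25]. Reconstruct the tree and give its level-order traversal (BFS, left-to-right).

Inorder:  [1, 4, 5, 7, 11, 25]
Preorder: [4, 1, 11, 7, 5, 25]
Algorithm: preorder visits root first, so consume preorder in order;
for each root, split the current inorder slice at that value into
left-subtree inorder and right-subtree inorder, then recurse.
Recursive splits:
  root=4; inorder splits into left=[1], right=[5, 7, 11, 25]
  root=1; inorder splits into left=[], right=[]
  root=11; inorder splits into left=[5, 7], right=[25]
  root=7; inorder splits into left=[5], right=[]
  root=5; inorder splits into left=[], right=[]
  root=25; inorder splits into left=[], right=[]
Reconstructed level-order: [4, 1, 11, 7, 25, 5]


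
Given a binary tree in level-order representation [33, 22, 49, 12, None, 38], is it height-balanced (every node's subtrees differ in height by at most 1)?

Tree (level-order array): [33, 22, 49, 12, None, 38]
Definition: a tree is height-balanced if, at every node, |h(left) - h(right)| <= 1 (empty subtree has height -1).
Bottom-up per-node check:
  node 12: h_left=-1, h_right=-1, diff=0 [OK], height=0
  node 22: h_left=0, h_right=-1, diff=1 [OK], height=1
  node 38: h_left=-1, h_right=-1, diff=0 [OK], height=0
  node 49: h_left=0, h_right=-1, diff=1 [OK], height=1
  node 33: h_left=1, h_right=1, diff=0 [OK], height=2
All nodes satisfy the balance condition.
Result: Balanced


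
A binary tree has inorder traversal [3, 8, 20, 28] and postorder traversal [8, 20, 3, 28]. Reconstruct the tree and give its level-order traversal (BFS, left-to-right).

Inorder:   [3, 8, 20, 28]
Postorder: [8, 20, 3, 28]
Algorithm: postorder visits root last, so walk postorder right-to-left;
each value is the root of the current inorder slice — split it at that
value, recurse on the right subtree first, then the left.
Recursive splits:
  root=28; inorder splits into left=[3, 8, 20], right=[]
  root=3; inorder splits into left=[], right=[8, 20]
  root=20; inorder splits into left=[8], right=[]
  root=8; inorder splits into left=[], right=[]
Reconstructed level-order: [28, 3, 20, 8]


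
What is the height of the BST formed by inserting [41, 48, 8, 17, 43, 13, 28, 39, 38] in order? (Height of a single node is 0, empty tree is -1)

Insertion order: [41, 48, 8, 17, 43, 13, 28, 39, 38]
Tree (level-order array): [41, 8, 48, None, 17, 43, None, 13, 28, None, None, None, None, None, 39, 38]
Compute height bottom-up (empty subtree = -1):
  height(13) = 1 + max(-1, -1) = 0
  height(38) = 1 + max(-1, -1) = 0
  height(39) = 1 + max(0, -1) = 1
  height(28) = 1 + max(-1, 1) = 2
  height(17) = 1 + max(0, 2) = 3
  height(8) = 1 + max(-1, 3) = 4
  height(43) = 1 + max(-1, -1) = 0
  height(48) = 1 + max(0, -1) = 1
  height(41) = 1 + max(4, 1) = 5
Height = 5


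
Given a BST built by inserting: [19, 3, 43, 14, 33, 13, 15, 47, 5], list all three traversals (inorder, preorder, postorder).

Tree insertion order: [19, 3, 43, 14, 33, 13, 15, 47, 5]
Tree (level-order array): [19, 3, 43, None, 14, 33, 47, 13, 15, None, None, None, None, 5]
Inorder (L, root, R): [3, 5, 13, 14, 15, 19, 33, 43, 47]
Preorder (root, L, R): [19, 3, 14, 13, 5, 15, 43, 33, 47]
Postorder (L, R, root): [5, 13, 15, 14, 3, 33, 47, 43, 19]


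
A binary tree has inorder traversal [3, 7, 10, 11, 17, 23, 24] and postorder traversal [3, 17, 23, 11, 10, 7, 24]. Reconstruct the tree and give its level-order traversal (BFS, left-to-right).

Inorder:   [3, 7, 10, 11, 17, 23, 24]
Postorder: [3, 17, 23, 11, 10, 7, 24]
Algorithm: postorder visits root last, so walk postorder right-to-left;
each value is the root of the current inorder slice — split it at that
value, recurse on the right subtree first, then the left.
Recursive splits:
  root=24; inorder splits into left=[3, 7, 10, 11, 17, 23], right=[]
  root=7; inorder splits into left=[3], right=[10, 11, 17, 23]
  root=10; inorder splits into left=[], right=[11, 17, 23]
  root=11; inorder splits into left=[], right=[17, 23]
  root=23; inorder splits into left=[17], right=[]
  root=17; inorder splits into left=[], right=[]
  root=3; inorder splits into left=[], right=[]
Reconstructed level-order: [24, 7, 3, 10, 11, 23, 17]


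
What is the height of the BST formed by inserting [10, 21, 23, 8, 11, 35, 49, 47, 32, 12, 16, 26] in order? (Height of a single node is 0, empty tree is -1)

Insertion order: [10, 21, 23, 8, 11, 35, 49, 47, 32, 12, 16, 26]
Tree (level-order array): [10, 8, 21, None, None, 11, 23, None, 12, None, 35, None, 16, 32, 49, None, None, 26, None, 47]
Compute height bottom-up (empty subtree = -1):
  height(8) = 1 + max(-1, -1) = 0
  height(16) = 1 + max(-1, -1) = 0
  height(12) = 1 + max(-1, 0) = 1
  height(11) = 1 + max(-1, 1) = 2
  height(26) = 1 + max(-1, -1) = 0
  height(32) = 1 + max(0, -1) = 1
  height(47) = 1 + max(-1, -1) = 0
  height(49) = 1 + max(0, -1) = 1
  height(35) = 1 + max(1, 1) = 2
  height(23) = 1 + max(-1, 2) = 3
  height(21) = 1 + max(2, 3) = 4
  height(10) = 1 + max(0, 4) = 5
Height = 5


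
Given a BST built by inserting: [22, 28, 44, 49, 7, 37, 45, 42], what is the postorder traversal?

Tree insertion order: [22, 28, 44, 49, 7, 37, 45, 42]
Tree (level-order array): [22, 7, 28, None, None, None, 44, 37, 49, None, 42, 45]
Postorder traversal: [7, 42, 37, 45, 49, 44, 28, 22]


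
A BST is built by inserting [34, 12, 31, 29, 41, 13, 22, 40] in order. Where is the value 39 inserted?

Starting tree (level order): [34, 12, 41, None, 31, 40, None, 29, None, None, None, 13, None, None, 22]
Insertion path: 34 -> 41 -> 40
Result: insert 39 as left child of 40
Final tree (level order): [34, 12, 41, None, 31, 40, None, 29, None, 39, None, 13, None, None, None, None, 22]


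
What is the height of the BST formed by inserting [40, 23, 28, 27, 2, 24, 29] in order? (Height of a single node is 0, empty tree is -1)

Insertion order: [40, 23, 28, 27, 2, 24, 29]
Tree (level-order array): [40, 23, None, 2, 28, None, None, 27, 29, 24]
Compute height bottom-up (empty subtree = -1):
  height(2) = 1 + max(-1, -1) = 0
  height(24) = 1 + max(-1, -1) = 0
  height(27) = 1 + max(0, -1) = 1
  height(29) = 1 + max(-1, -1) = 0
  height(28) = 1 + max(1, 0) = 2
  height(23) = 1 + max(0, 2) = 3
  height(40) = 1 + max(3, -1) = 4
Height = 4


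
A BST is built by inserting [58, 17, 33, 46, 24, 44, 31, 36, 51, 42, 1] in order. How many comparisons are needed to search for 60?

Search path for 60: 58
Found: False
Comparisons: 1


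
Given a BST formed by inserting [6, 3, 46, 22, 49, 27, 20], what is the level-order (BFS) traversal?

Tree insertion order: [6, 3, 46, 22, 49, 27, 20]
Tree (level-order array): [6, 3, 46, None, None, 22, 49, 20, 27]
BFS from the root, enqueuing left then right child of each popped node:
  queue [6] -> pop 6, enqueue [3, 46], visited so far: [6]
  queue [3, 46] -> pop 3, enqueue [none], visited so far: [6, 3]
  queue [46] -> pop 46, enqueue [22, 49], visited so far: [6, 3, 46]
  queue [22, 49] -> pop 22, enqueue [20, 27], visited so far: [6, 3, 46, 22]
  queue [49, 20, 27] -> pop 49, enqueue [none], visited so far: [6, 3, 46, 22, 49]
  queue [20, 27] -> pop 20, enqueue [none], visited so far: [6, 3, 46, 22, 49, 20]
  queue [27] -> pop 27, enqueue [none], visited so far: [6, 3, 46, 22, 49, 20, 27]
Result: [6, 3, 46, 22, 49, 20, 27]


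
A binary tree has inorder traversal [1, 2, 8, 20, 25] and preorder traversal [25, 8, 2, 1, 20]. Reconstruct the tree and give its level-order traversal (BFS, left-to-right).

Inorder:  [1, 2, 8, 20, 25]
Preorder: [25, 8, 2, 1, 20]
Algorithm: preorder visits root first, so consume preorder in order;
for each root, split the current inorder slice at that value into
left-subtree inorder and right-subtree inorder, then recurse.
Recursive splits:
  root=25; inorder splits into left=[1, 2, 8, 20], right=[]
  root=8; inorder splits into left=[1, 2], right=[20]
  root=2; inorder splits into left=[1], right=[]
  root=1; inorder splits into left=[], right=[]
  root=20; inorder splits into left=[], right=[]
Reconstructed level-order: [25, 8, 2, 20, 1]


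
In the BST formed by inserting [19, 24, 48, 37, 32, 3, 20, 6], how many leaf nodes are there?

Tree built from: [19, 24, 48, 37, 32, 3, 20, 6]
Tree (level-order array): [19, 3, 24, None, 6, 20, 48, None, None, None, None, 37, None, 32]
Rule: A leaf has 0 children.
Per-node child counts:
  node 19: 2 child(ren)
  node 3: 1 child(ren)
  node 6: 0 child(ren)
  node 24: 2 child(ren)
  node 20: 0 child(ren)
  node 48: 1 child(ren)
  node 37: 1 child(ren)
  node 32: 0 child(ren)
Matching nodes: [6, 20, 32]
Count of leaf nodes: 3


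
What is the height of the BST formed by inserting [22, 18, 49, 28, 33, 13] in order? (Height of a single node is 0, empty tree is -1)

Insertion order: [22, 18, 49, 28, 33, 13]
Tree (level-order array): [22, 18, 49, 13, None, 28, None, None, None, None, 33]
Compute height bottom-up (empty subtree = -1):
  height(13) = 1 + max(-1, -1) = 0
  height(18) = 1 + max(0, -1) = 1
  height(33) = 1 + max(-1, -1) = 0
  height(28) = 1 + max(-1, 0) = 1
  height(49) = 1 + max(1, -1) = 2
  height(22) = 1 + max(1, 2) = 3
Height = 3


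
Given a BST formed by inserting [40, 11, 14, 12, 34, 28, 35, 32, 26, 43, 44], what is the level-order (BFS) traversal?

Tree insertion order: [40, 11, 14, 12, 34, 28, 35, 32, 26, 43, 44]
Tree (level-order array): [40, 11, 43, None, 14, None, 44, 12, 34, None, None, None, None, 28, 35, 26, 32]
BFS from the root, enqueuing left then right child of each popped node:
  queue [40] -> pop 40, enqueue [11, 43], visited so far: [40]
  queue [11, 43] -> pop 11, enqueue [14], visited so far: [40, 11]
  queue [43, 14] -> pop 43, enqueue [44], visited so far: [40, 11, 43]
  queue [14, 44] -> pop 14, enqueue [12, 34], visited so far: [40, 11, 43, 14]
  queue [44, 12, 34] -> pop 44, enqueue [none], visited so far: [40, 11, 43, 14, 44]
  queue [12, 34] -> pop 12, enqueue [none], visited so far: [40, 11, 43, 14, 44, 12]
  queue [34] -> pop 34, enqueue [28, 35], visited so far: [40, 11, 43, 14, 44, 12, 34]
  queue [28, 35] -> pop 28, enqueue [26, 32], visited so far: [40, 11, 43, 14, 44, 12, 34, 28]
  queue [35, 26, 32] -> pop 35, enqueue [none], visited so far: [40, 11, 43, 14, 44, 12, 34, 28, 35]
  queue [26, 32] -> pop 26, enqueue [none], visited so far: [40, 11, 43, 14, 44, 12, 34, 28, 35, 26]
  queue [32] -> pop 32, enqueue [none], visited so far: [40, 11, 43, 14, 44, 12, 34, 28, 35, 26, 32]
Result: [40, 11, 43, 14, 44, 12, 34, 28, 35, 26, 32]


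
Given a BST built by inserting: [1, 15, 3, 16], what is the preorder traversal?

Tree insertion order: [1, 15, 3, 16]
Tree (level-order array): [1, None, 15, 3, 16]
Preorder traversal: [1, 15, 3, 16]


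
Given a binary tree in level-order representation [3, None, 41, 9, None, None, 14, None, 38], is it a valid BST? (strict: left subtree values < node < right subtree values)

Level-order array: [3, None, 41, 9, None, None, 14, None, 38]
Validate using subtree bounds (lo, hi): at each node, require lo < value < hi,
then recurse left with hi=value and right with lo=value.
Preorder trace (stopping at first violation):
  at node 3 with bounds (-inf, +inf): OK
  at node 41 with bounds (3, +inf): OK
  at node 9 with bounds (3, 41): OK
  at node 14 with bounds (9, 41): OK
  at node 38 with bounds (14, 41): OK
No violation found at any node.
Result: Valid BST


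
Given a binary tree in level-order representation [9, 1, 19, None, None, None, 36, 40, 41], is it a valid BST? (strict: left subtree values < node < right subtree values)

Level-order array: [9, 1, 19, None, None, None, 36, 40, 41]
Validate using subtree bounds (lo, hi): at each node, require lo < value < hi,
then recurse left with hi=value and right with lo=value.
Preorder trace (stopping at first violation):
  at node 9 with bounds (-inf, +inf): OK
  at node 1 with bounds (-inf, 9): OK
  at node 19 with bounds (9, +inf): OK
  at node 36 with bounds (19, +inf): OK
  at node 40 with bounds (19, 36): VIOLATION
Node 40 violates its bound: not (19 < 40 < 36).
Result: Not a valid BST


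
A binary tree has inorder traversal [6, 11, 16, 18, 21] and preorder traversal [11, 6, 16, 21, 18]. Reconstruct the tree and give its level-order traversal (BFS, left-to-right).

Inorder:  [6, 11, 16, 18, 21]
Preorder: [11, 6, 16, 21, 18]
Algorithm: preorder visits root first, so consume preorder in order;
for each root, split the current inorder slice at that value into
left-subtree inorder and right-subtree inorder, then recurse.
Recursive splits:
  root=11; inorder splits into left=[6], right=[16, 18, 21]
  root=6; inorder splits into left=[], right=[]
  root=16; inorder splits into left=[], right=[18, 21]
  root=21; inorder splits into left=[18], right=[]
  root=18; inorder splits into left=[], right=[]
Reconstructed level-order: [11, 6, 16, 21, 18]


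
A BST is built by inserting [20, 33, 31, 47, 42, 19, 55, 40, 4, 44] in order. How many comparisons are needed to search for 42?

Search path for 42: 20 -> 33 -> 47 -> 42
Found: True
Comparisons: 4


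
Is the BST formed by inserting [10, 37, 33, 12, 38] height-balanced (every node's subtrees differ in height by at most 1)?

Tree (level-order array): [10, None, 37, 33, 38, 12]
Definition: a tree is height-balanced if, at every node, |h(left) - h(right)| <= 1 (empty subtree has height -1).
Bottom-up per-node check:
  node 12: h_left=-1, h_right=-1, diff=0 [OK], height=0
  node 33: h_left=0, h_right=-1, diff=1 [OK], height=1
  node 38: h_left=-1, h_right=-1, diff=0 [OK], height=0
  node 37: h_left=1, h_right=0, diff=1 [OK], height=2
  node 10: h_left=-1, h_right=2, diff=3 [FAIL (|-1-2|=3 > 1)], height=3
Node 10 violates the condition: |-1 - 2| = 3 > 1.
Result: Not balanced


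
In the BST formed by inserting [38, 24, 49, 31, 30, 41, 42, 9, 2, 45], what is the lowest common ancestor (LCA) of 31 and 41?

Tree insertion order: [38, 24, 49, 31, 30, 41, 42, 9, 2, 45]
Tree (level-order array): [38, 24, 49, 9, 31, 41, None, 2, None, 30, None, None, 42, None, None, None, None, None, 45]
In a BST, the LCA of p=31, q=41 is the first node v on the
root-to-leaf path with p <= v <= q (go left if both < v, right if both > v).
Walk from root:
  at 38: 31 <= 38 <= 41, this is the LCA
LCA = 38


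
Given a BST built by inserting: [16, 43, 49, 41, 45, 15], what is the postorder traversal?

Tree insertion order: [16, 43, 49, 41, 45, 15]
Tree (level-order array): [16, 15, 43, None, None, 41, 49, None, None, 45]
Postorder traversal: [15, 41, 45, 49, 43, 16]


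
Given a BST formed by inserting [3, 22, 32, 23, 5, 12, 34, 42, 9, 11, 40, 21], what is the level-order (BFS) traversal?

Tree insertion order: [3, 22, 32, 23, 5, 12, 34, 42, 9, 11, 40, 21]
Tree (level-order array): [3, None, 22, 5, 32, None, 12, 23, 34, 9, 21, None, None, None, 42, None, 11, None, None, 40]
BFS from the root, enqueuing left then right child of each popped node:
  queue [3] -> pop 3, enqueue [22], visited so far: [3]
  queue [22] -> pop 22, enqueue [5, 32], visited so far: [3, 22]
  queue [5, 32] -> pop 5, enqueue [12], visited so far: [3, 22, 5]
  queue [32, 12] -> pop 32, enqueue [23, 34], visited so far: [3, 22, 5, 32]
  queue [12, 23, 34] -> pop 12, enqueue [9, 21], visited so far: [3, 22, 5, 32, 12]
  queue [23, 34, 9, 21] -> pop 23, enqueue [none], visited so far: [3, 22, 5, 32, 12, 23]
  queue [34, 9, 21] -> pop 34, enqueue [42], visited so far: [3, 22, 5, 32, 12, 23, 34]
  queue [9, 21, 42] -> pop 9, enqueue [11], visited so far: [3, 22, 5, 32, 12, 23, 34, 9]
  queue [21, 42, 11] -> pop 21, enqueue [none], visited so far: [3, 22, 5, 32, 12, 23, 34, 9, 21]
  queue [42, 11] -> pop 42, enqueue [40], visited so far: [3, 22, 5, 32, 12, 23, 34, 9, 21, 42]
  queue [11, 40] -> pop 11, enqueue [none], visited so far: [3, 22, 5, 32, 12, 23, 34, 9, 21, 42, 11]
  queue [40] -> pop 40, enqueue [none], visited so far: [3, 22, 5, 32, 12, 23, 34, 9, 21, 42, 11, 40]
Result: [3, 22, 5, 32, 12, 23, 34, 9, 21, 42, 11, 40]
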